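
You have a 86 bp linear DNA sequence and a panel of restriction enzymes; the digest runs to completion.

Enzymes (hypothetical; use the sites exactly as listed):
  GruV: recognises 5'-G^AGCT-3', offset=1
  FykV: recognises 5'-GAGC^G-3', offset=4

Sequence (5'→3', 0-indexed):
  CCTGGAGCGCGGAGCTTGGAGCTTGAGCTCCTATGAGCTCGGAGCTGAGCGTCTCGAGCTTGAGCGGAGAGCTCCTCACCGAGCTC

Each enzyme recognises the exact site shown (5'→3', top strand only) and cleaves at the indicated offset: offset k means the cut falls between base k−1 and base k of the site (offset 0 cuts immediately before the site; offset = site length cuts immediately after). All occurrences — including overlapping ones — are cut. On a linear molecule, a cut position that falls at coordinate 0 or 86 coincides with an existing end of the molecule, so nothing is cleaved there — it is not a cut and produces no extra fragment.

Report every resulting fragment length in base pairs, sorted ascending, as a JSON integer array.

[4,4,5,6,6,7,7,8,8,9,10,12]

Per-enzyme occurrences:
  GruV GAGCT/1: at [11, 18, 24, 34, 41, 55, 68, 80] ⇒ [12, 19, 25, 35, 42, 56, 69, 81]
  FykV GAGCG/4: at [4, 46, 61] ⇒ [8, 50, 65]

Pooled cuts: [8, 12, 19, 25, 35, 42, 50, 56, 65, 69, 81]

Fragments:
  [0,8): 8 bp
  [8,12): 4 bp
  [12,19): 7 bp
  [19,25): 6 bp
  [25,35): 10 bp
  [35,42): 7 bp
  [42,50): 8 bp
  [50,56): 6 bp
  [56,65): 9 bp
  [65,69): 4 bp
  [69,81): 12 bp
  [81,86): 5 bp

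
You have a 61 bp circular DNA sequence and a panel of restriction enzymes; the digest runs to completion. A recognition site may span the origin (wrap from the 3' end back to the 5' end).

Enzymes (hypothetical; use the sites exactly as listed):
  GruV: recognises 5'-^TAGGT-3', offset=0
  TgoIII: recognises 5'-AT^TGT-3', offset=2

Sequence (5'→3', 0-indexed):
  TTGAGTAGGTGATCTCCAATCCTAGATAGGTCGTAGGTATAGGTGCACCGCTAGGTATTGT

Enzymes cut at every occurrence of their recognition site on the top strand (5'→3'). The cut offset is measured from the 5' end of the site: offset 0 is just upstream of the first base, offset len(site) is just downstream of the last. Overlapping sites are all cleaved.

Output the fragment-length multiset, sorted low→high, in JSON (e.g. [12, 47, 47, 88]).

Site scan:
  GruV TAGGT/0: at [5, 26, 33, 39, 51] ⇒ [5, 26, 33, 39, 51]
  TgoIII ATTGT/2: at [56] ⇒ [58]

All cut coordinates (distinct, sorted): [5, 26, 33, 39, 51, 58]

Fragments:
  5→26: 21 bp
  26→33: 7 bp
  33→39: 6 bp
  39→51: 12 bp
  51→58: 7 bp
  58→5 (wrap): 61-58+5 = 8 bp

[6,7,7,8,12,21]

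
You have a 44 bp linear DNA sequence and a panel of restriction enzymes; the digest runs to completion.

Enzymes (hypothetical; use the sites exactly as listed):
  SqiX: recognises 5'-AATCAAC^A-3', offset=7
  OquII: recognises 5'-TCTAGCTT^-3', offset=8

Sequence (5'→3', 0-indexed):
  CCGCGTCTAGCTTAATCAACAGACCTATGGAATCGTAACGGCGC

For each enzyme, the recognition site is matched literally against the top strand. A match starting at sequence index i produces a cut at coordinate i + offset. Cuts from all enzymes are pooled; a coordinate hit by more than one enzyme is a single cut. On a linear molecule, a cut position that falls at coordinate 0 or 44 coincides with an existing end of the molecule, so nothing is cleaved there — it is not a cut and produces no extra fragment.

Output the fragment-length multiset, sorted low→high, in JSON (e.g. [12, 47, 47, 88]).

[7,13,24]

Scan for sites:
  SqiX AATCAACA/7: at [13] ⇒ [20]
  OquII TCTAGCTT/8: at [5] ⇒ [13]

All cut coordinates (distinct, sorted): [13, 20]

Fragments:
  [0,13): 13 bp
  [13,20): 7 bp
  [20,44): 24 bp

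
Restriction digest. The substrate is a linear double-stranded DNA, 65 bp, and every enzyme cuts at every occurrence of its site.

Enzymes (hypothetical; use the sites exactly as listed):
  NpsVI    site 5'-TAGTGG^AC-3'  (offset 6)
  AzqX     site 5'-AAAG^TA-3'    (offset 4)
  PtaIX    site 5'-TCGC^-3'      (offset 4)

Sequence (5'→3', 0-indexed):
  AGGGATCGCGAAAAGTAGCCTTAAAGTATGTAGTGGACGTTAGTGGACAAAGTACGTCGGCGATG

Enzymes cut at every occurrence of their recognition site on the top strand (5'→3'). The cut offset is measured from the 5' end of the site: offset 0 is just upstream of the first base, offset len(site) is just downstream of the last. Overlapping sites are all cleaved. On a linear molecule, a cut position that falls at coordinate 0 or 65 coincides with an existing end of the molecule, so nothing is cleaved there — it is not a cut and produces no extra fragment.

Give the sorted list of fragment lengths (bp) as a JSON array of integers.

Site scan:
  NpsVI TAGTGGAC/6: at [30, 40] ⇒ [36, 46]
  AzqX AAAGTA/4: at [11, 22, 48] ⇒ [15, 26, 52]
  PtaIX TCGC/4: at [5] ⇒ [9]

Pooled cuts: [9, 15, 26, 36, 46, 52]

Fragments:
  [0,9): 9 bp
  [9,15): 6 bp
  [15,26): 11 bp
  [26,36): 10 bp
  [36,46): 10 bp
  [46,52): 6 bp
  [52,65): 13 bp

[6,6,9,10,10,11,13]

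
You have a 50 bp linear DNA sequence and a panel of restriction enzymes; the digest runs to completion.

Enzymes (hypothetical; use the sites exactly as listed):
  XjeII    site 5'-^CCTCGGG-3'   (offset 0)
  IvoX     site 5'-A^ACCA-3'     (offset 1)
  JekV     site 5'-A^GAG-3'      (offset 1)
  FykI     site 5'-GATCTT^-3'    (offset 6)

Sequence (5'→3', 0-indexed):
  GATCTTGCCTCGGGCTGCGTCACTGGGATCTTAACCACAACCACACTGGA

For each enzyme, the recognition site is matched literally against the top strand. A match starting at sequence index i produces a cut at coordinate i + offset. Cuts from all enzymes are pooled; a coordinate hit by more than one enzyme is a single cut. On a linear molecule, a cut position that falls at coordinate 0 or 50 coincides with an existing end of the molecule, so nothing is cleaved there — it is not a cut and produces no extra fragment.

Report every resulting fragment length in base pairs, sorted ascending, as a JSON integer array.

Scan for sites:
  XjeII CCTCGGG/0: at [7] ⇒ [7]
  IvoX AACCA/1: at [32, 38] ⇒ [33, 39]
  JekV (AGAG, off=1): no sites
  FykI GATCTT/6: at [0, 26] ⇒ [6, 32]

Pooled cuts: [6, 7, 32, 33, 39]

Fragment lengths:
  [0,6): 6 bp
  [6,7): 1 bp
  [7,32): 25 bp
  [32,33): 1 bp
  [33,39): 6 bp
  [39,50): 11 bp

[1,1,6,6,11,25]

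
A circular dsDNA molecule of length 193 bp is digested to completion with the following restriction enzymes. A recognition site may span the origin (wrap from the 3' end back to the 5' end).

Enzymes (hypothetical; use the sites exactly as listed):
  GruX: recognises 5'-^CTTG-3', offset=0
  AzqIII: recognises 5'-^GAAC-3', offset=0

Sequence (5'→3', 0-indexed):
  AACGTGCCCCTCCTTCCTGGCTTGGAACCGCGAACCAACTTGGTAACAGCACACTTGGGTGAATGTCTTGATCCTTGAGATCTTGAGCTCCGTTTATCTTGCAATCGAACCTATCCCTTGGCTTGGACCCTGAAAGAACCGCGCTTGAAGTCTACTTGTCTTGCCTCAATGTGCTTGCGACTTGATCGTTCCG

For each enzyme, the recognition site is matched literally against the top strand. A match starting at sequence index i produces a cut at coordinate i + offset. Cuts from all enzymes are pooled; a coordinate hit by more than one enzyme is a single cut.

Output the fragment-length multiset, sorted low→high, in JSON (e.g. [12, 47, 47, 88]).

Site scan:
  GruX (CTTG, off=0): starts [20, 38, 53, 66, 73, 81, 97, 116, 121, 143, 154, 159, 173, 180] → cuts [20, 38, 53, 66, 73, 81, 97, 116, 121, 143, 154, 159, 173, 180]
  AzqIII (GAAC, off=0): starts [24, 31, 106, 135, 192] → cuts [24, 31, 106, 135, 192]

All cut coordinates (distinct, sorted): [20, 24, 31, 38, 53, 66, 73, 81, 97, 106, 116, 121, 135, 143, 154, 159, 173, 180, 192]

Fragment lengths:
  20→24: 4 bp
  24→31: 7 bp
  31→38: 7 bp
  38→53: 15 bp
  53→66: 13 bp
  66→73: 7 bp
  73→81: 8 bp
  81→97: 16 bp
  97→106: 9 bp
  106→116: 10 bp
  116→121: 5 bp
  121→135: 14 bp
  135→143: 8 bp
  143→154: 11 bp
  154→159: 5 bp
  159→173: 14 bp
  173→180: 7 bp
  180→192: 12 bp
  192→20 (wrap): 193-192+20 = 21 bp

[4,5,5,7,7,7,7,8,8,9,10,11,12,13,14,14,15,16,21]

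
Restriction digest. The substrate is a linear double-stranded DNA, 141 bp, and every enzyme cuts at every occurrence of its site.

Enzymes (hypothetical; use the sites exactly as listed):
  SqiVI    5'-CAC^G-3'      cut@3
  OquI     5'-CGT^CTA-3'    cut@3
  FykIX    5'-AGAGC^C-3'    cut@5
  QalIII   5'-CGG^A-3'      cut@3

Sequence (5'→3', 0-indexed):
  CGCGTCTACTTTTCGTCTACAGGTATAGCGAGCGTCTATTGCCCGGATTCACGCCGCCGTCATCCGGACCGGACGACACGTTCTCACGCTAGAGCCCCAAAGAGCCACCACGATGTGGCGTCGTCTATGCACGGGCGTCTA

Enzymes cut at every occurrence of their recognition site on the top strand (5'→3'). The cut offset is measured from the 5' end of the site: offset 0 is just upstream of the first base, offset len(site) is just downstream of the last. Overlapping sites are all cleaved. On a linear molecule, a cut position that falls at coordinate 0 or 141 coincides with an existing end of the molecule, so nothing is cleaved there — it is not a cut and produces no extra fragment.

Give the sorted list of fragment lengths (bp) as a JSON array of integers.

Scan for sites:
  SqiVI CACG/3: at [49, 76, 84, 108, 129] ⇒ [52, 79, 87, 111, 132]
  OquI CGTCTA/3: at [2, 13, 32, 121, 135] ⇒ [5, 16, 35, 124, 138]
  FykIX AGAGCC/5: at [90, 100] ⇒ [95, 105]
  QalIII CGGA/3: at [43, 64, 69] ⇒ [46, 67, 72]

Pooled cuts: [5, 16, 35, 46, 52, 67, 72, 79, 87, 95, 105, 111, 124, 132, 138]

Fragments:
  [0,5): 5 bp
  [5,16): 11 bp
  [16,35): 19 bp
  [35,46): 11 bp
  [46,52): 6 bp
  [52,67): 15 bp
  [67,72): 5 bp
  [72,79): 7 bp
  [79,87): 8 bp
  [87,95): 8 bp
  [95,105): 10 bp
  [105,111): 6 bp
  [111,124): 13 bp
  [124,132): 8 bp
  [132,138): 6 bp
  [138,141): 3 bp

[3,5,5,6,6,6,7,8,8,8,10,11,11,13,15,19]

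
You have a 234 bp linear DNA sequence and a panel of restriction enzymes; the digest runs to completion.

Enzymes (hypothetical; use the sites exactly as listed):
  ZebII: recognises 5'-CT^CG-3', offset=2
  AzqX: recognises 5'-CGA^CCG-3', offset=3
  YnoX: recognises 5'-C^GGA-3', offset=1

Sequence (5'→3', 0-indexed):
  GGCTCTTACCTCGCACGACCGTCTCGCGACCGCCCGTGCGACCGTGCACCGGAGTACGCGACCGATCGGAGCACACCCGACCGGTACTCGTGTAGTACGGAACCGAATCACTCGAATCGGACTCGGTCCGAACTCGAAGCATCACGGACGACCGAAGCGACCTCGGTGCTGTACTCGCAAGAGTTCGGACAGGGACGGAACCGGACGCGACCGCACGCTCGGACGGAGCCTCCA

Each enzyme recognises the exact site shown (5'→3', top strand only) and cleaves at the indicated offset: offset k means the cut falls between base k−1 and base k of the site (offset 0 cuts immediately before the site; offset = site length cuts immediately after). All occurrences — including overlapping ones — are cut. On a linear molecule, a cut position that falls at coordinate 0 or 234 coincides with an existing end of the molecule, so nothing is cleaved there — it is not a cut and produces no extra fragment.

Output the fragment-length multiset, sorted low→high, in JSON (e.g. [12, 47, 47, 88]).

Per-enzyme occurrences:
  ZebII (CTCG, off=2): starts [9, 22, 86, 110, 121, 132, 161, 173, 217] → cuts [11, 24, 88, 112, 123, 134, 163, 175, 219]
  AzqX (CGACCG, off=3): starts [15, 26, 38, 58, 77, 148, 207] → cuts [18, 29, 41, 61, 80, 151, 210]
  YnoX (CGGA, off=1): starts [49, 66, 97, 117, 144, 185, 195, 201, 219, 223] → cuts [50, 67, 98, 118, 145, 186, 196, 202, 220, 224]

Pooled cuts: [11, 18, 24, 29, 41, 50, 61, 67, 80, 88, 98, 112, 118, 123, 134, 145, 151, 163, 175, 186, 196, 202, 210, 219, 220, 224]

Fragment lengths:
  [0,11): 11 bp
  [11,18): 7 bp
  [18,24): 6 bp
  [24,29): 5 bp
  [29,41): 12 bp
  [41,50): 9 bp
  [50,61): 11 bp
  [61,67): 6 bp
  [67,80): 13 bp
  [80,88): 8 bp
  [88,98): 10 bp
  [98,112): 14 bp
  [112,118): 6 bp
  [118,123): 5 bp
  [123,134): 11 bp
  [134,145): 11 bp
  [145,151): 6 bp
  [151,163): 12 bp
  [163,175): 12 bp
  [175,186): 11 bp
  [186,196): 10 bp
  [196,202): 6 bp
  [202,210): 8 bp
  [210,219): 9 bp
  [219,220): 1 bp
  [220,224): 4 bp
  [224,234): 10 bp

[1,4,5,5,6,6,6,6,6,7,8,8,9,9,10,10,10,11,11,11,11,11,12,12,12,13,14]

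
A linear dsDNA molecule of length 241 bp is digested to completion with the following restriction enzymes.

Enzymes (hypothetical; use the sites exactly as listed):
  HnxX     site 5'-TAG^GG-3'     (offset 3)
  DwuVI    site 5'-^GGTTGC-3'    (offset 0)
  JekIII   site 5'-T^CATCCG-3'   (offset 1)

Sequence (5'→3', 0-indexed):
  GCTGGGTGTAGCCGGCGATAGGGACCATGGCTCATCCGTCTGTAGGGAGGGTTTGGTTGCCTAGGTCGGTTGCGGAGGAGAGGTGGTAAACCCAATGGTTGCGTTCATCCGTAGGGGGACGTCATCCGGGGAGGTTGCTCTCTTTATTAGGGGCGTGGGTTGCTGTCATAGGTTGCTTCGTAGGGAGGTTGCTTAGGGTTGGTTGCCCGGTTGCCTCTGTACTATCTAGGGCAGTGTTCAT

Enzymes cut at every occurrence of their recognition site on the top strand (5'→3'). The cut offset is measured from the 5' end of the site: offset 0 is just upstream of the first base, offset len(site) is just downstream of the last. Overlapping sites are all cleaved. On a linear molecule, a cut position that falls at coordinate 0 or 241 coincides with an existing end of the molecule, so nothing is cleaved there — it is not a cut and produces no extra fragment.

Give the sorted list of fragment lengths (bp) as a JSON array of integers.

Site scan:
  HnxX TAGGG/3: at [18, 42, 111, 147, 180, 193, 226] ⇒ [21, 45, 114, 150, 183, 196, 229]
  DwuVI GGTTGC/0: at [54, 67, 96, 132, 157, 170, 186, 200, 208] ⇒ [54, 67, 96, 132, 157, 170, 186, 200, 208]
  JekIII TCATCCG/1: at [31, 104, 121] ⇒ [32, 105, 122]

Pooled cuts: [21, 32, 45, 54, 67, 96, 105, 114, 122, 132, 150, 157, 170, 183, 186, 196, 200, 208, 229]

Fragments:
  [0,21): 21 bp
  [21,32): 11 bp
  [32,45): 13 bp
  [45,54): 9 bp
  [54,67): 13 bp
  [67,96): 29 bp
  [96,105): 9 bp
  [105,114): 9 bp
  [114,122): 8 bp
  [122,132): 10 bp
  [132,150): 18 bp
  [150,157): 7 bp
  [157,170): 13 bp
  [170,183): 13 bp
  [183,186): 3 bp
  [186,196): 10 bp
  [196,200): 4 bp
  [200,208): 8 bp
  [208,229): 21 bp
  [229,241): 12 bp

[3,4,7,8,8,9,9,9,10,10,11,12,13,13,13,13,18,21,21,29]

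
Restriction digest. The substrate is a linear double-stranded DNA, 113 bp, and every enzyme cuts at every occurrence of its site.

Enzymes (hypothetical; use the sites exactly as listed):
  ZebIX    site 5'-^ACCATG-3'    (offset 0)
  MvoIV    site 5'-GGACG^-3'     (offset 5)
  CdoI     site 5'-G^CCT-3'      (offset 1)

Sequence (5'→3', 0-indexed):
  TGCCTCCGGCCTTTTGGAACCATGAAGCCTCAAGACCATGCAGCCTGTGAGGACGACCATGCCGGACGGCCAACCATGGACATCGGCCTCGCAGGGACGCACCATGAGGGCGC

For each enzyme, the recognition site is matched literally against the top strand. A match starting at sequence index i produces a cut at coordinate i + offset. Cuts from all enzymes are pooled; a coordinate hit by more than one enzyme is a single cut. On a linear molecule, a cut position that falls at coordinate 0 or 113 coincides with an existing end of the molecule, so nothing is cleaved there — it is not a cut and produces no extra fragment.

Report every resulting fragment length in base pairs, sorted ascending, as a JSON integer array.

[1,2,4,7,7,9,9,9,12,13,13,13,14]

Site scan:
  ZebIX (ACCATG, off=0): starts [18, 34, 55, 72, 100] → cuts [18, 34, 55, 72, 100]
  MvoIV (GGACG, off=5): starts [50, 63, 94] → cuts [55, 68, 99]
  CdoI (GCCT, off=1): starts [1, 8, 26, 42, 85] → cuts [2, 9, 27, 43, 86]

Pooled cuts: [2, 9, 18, 27, 34, 43, 55, 68, 72, 86, 99, 100]

Fragment lengths:
  [0,2): 2 bp
  [2,9): 7 bp
  [9,18): 9 bp
  [18,27): 9 bp
  [27,34): 7 bp
  [34,43): 9 bp
  [43,55): 12 bp
  [55,68): 13 bp
  [68,72): 4 bp
  [72,86): 14 bp
  [86,99): 13 bp
  [99,100): 1 bp
  [100,113): 13 bp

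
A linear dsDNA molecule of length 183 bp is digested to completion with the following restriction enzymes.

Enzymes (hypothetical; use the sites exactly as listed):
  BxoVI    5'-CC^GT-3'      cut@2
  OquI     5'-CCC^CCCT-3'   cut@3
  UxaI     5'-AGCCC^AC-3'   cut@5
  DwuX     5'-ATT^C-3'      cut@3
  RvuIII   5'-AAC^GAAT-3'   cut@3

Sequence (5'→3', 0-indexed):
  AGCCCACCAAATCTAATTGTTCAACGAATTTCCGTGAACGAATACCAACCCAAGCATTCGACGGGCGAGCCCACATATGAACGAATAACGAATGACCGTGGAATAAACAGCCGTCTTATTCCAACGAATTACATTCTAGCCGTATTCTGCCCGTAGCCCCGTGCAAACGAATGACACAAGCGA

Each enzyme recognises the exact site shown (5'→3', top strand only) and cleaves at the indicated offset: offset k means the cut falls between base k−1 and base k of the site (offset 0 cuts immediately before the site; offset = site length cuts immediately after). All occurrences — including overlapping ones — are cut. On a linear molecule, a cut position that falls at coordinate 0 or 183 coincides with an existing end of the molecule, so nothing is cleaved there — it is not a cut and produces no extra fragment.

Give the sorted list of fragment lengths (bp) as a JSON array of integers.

Scan for sites:
  BxoVI CCGT/2: at [31, 95, 110, 139, 150, 158] ⇒ [33, 97, 112, 141, 152, 160]
  OquI (CCCCCCT, off=3): no sites
  UxaI AGCCCAC/5: at [0, 67] ⇒ [5, 72]
  DwuX ATTC/3: at [55, 117, 132, 143] ⇒ [58, 120, 135, 146]
  RvuIII AACGAAT/3: at [22, 36, 79, 86, 122, 165] ⇒ [25, 39, 82, 89, 125, 168]

All cut coordinates (distinct, sorted): [5, 25, 33, 39, 58, 72, 82, 89, 97, 112, 120, 125, 135, 141, 146, 152, 160, 168]

Fragment lengths:
  [0,5): 5 bp
  [5,25): 20 bp
  [25,33): 8 bp
  [33,39): 6 bp
  [39,58): 19 bp
  [58,72): 14 bp
  [72,82): 10 bp
  [82,89): 7 bp
  [89,97): 8 bp
  [97,112): 15 bp
  [112,120): 8 bp
  [120,125): 5 bp
  [125,135): 10 bp
  [135,141): 6 bp
  [141,146): 5 bp
  [146,152): 6 bp
  [152,160): 8 bp
  [160,168): 8 bp
  [168,183): 15 bp

[5,5,5,6,6,6,7,8,8,8,8,8,10,10,14,15,15,19,20]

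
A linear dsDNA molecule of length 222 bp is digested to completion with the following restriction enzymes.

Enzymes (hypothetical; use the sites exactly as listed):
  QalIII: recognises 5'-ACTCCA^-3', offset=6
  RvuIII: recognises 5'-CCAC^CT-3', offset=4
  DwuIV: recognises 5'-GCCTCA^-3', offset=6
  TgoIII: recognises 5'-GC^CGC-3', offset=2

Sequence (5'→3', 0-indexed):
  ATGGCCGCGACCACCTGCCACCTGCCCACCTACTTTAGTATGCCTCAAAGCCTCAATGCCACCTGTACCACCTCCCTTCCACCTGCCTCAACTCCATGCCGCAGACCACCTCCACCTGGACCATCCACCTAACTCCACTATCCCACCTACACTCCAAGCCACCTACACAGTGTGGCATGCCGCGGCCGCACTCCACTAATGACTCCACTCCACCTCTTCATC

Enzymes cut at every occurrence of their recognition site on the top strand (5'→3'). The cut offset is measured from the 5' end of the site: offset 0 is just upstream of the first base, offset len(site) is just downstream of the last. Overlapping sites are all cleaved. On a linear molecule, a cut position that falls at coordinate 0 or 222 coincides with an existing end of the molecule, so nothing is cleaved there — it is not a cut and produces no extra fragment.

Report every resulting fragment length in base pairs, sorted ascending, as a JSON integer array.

[1,3,5,5,6,6,6,6,7,7,8,8,8,9,9,9,9,9,9,10,10,11,12,13,18,18]

Per-enzyme occurrences:
  QalIII ACTCCA/6: at [90, 131, 150, 189, 201, 206] ⇒ [96, 137, 156, 195, 207, 212]
  RvuIII CCACCT/4: at [10, 17, 25, 58, 67, 78, 105, 111, 124, 142, 158, 209] ⇒ [14, 21, 29, 62, 71, 82, 109, 115, 128, 146, 162, 213]
  DwuIV GCCTCA/6: at [41, 49, 84] ⇒ [47, 55, 90]
  TgoIII GCCGC/2: at [3, 97, 178, 184] ⇒ [5, 99, 180, 186]

All cut coordinates (distinct, sorted): [5, 14, 21, 29, 47, 55, 62, 71, 82, 90, 96, 99, 109, 115, 128, 137, 146, 156, 162, 180, 186, 195, 207, 212, 213]

Fragment lengths:
  [0,5): 5 bp
  [5,14): 9 bp
  [14,21): 7 bp
  [21,29): 8 bp
  [29,47): 18 bp
  [47,55): 8 bp
  [55,62): 7 bp
  [62,71): 9 bp
  [71,82): 11 bp
  [82,90): 8 bp
  [90,96): 6 bp
  [96,99): 3 bp
  [99,109): 10 bp
  [109,115): 6 bp
  [115,128): 13 bp
  [128,137): 9 bp
  [137,146): 9 bp
  [146,156): 10 bp
  [156,162): 6 bp
  [162,180): 18 bp
  [180,186): 6 bp
  [186,195): 9 bp
  [195,207): 12 bp
  [207,212): 5 bp
  [212,213): 1 bp
  [213,222): 9 bp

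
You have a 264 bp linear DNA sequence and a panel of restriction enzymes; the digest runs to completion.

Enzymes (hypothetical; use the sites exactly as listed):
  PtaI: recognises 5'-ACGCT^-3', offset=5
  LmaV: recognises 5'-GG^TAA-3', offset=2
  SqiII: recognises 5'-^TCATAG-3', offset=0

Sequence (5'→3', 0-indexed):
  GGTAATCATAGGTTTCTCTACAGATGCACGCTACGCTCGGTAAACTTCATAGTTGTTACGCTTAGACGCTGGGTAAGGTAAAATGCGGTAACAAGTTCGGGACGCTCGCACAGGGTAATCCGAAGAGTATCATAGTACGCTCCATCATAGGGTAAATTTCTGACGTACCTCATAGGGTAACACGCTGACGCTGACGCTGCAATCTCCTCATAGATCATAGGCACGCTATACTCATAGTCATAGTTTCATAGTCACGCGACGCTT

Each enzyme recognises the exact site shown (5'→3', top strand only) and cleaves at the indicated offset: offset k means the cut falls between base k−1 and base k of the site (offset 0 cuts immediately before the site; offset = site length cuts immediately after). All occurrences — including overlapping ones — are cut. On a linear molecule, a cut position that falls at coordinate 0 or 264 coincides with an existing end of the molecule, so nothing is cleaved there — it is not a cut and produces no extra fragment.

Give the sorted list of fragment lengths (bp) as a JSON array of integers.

[1,2,3,3,3,3,4,5,5,6,6,6,6,7,8,8,8,8,9,9,9,10,12,13,14,16,17,18,18,27]

Site scan:
  PtaI ACGCT/5: at [27, 32, 57, 65, 101, 136, 181, 187, 193, 222, 258] ⇒ [32, 37, 62, 70, 106, 141, 186, 192, 198, 227, 263]
  LmaV GGTAA/2: at [0, 38, 71, 76, 86, 113, 150, 175] ⇒ [2, 40, 73, 78, 88, 115, 152, 177]
  SqiII TCATAG/0: at [5, 46, 129, 144, 169, 207, 214, 231, 237, 245] ⇒ [5, 46, 129, 144, 169, 207, 214, 231, 237, 245]

Pooled cuts: [2, 5, 32, 37, 40, 46, 62, 70, 73, 78, 88, 106, 115, 129, 141, 144, 152, 169, 177, 186, 192, 198, 207, 214, 227, 231, 237, 245, 263]

Fragment lengths:
  [0,2): 2 bp
  [2,5): 3 bp
  [5,32): 27 bp
  [32,37): 5 bp
  [37,40): 3 bp
  [40,46): 6 bp
  [46,62): 16 bp
  [62,70): 8 bp
  [70,73): 3 bp
  [73,78): 5 bp
  [78,88): 10 bp
  [88,106): 18 bp
  [106,115): 9 bp
  [115,129): 14 bp
  [129,141): 12 bp
  [141,144): 3 bp
  [144,152): 8 bp
  [152,169): 17 bp
  [169,177): 8 bp
  [177,186): 9 bp
  [186,192): 6 bp
  [192,198): 6 bp
  [198,207): 9 bp
  [207,214): 7 bp
  [214,227): 13 bp
  [227,231): 4 bp
  [231,237): 6 bp
  [237,245): 8 bp
  [245,263): 18 bp
  [263,264): 1 bp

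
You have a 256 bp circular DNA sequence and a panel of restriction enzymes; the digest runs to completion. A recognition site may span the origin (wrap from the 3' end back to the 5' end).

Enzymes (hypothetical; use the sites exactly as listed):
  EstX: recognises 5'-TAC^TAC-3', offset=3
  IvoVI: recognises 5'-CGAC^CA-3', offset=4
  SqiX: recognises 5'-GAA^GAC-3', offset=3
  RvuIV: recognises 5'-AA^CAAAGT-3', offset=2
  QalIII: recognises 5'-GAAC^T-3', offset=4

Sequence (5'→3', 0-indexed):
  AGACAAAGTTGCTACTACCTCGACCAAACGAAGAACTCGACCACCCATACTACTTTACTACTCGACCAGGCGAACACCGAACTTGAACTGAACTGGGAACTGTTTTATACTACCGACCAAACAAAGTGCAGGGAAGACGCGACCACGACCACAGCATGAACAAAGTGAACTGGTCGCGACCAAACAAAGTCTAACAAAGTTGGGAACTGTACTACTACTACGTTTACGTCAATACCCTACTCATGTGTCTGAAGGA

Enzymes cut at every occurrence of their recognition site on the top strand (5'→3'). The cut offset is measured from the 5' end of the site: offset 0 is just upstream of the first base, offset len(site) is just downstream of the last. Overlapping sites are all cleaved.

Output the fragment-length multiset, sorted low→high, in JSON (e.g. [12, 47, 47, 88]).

Site scan:
  EstX (TACTAC, off=3): starts [12, 47, 55, 107, 209, 212, 215] → cuts [15, 50, 58, 110, 212, 215, 218]
  IvoVI (CGACCA, off=4): starts [20, 37, 62, 113, 139, 145, 176] → cuts [24, 41, 66, 117, 143, 149, 180]
  SqiX (GAAGAC, off=3): starts [132, 254] → cuts [1, 135]
  RvuIV (AACAAAGT, off=2): starts [119, 158, 182, 192] → cuts [121, 160, 184, 194]
  QalIII (GAACT, off=4): starts [32, 78, 84, 89, 96, 166, 203] → cuts [36, 82, 88, 93, 100, 170, 207]

All cut coordinates (distinct, sorted): [1, 15, 24, 36, 41, 50, 58, 66, 82, 88, 93, 100, 110, 117, 121, 135, 143, 149, 160, 170, 180, 184, 194, 207, 212, 215, 218]

Fragments:
  1→15: 14 bp
  15→24: 9 bp
  24→36: 12 bp
  36→41: 5 bp
  41→50: 9 bp
  50→58: 8 bp
  58→66: 8 bp
  66→82: 16 bp
  82→88: 6 bp
  88→93: 5 bp
  93→100: 7 bp
  100→110: 10 bp
  110→117: 7 bp
  117→121: 4 bp
  121→135: 14 bp
  135→143: 8 bp
  143→149: 6 bp
  149→160: 11 bp
  160→170: 10 bp
  170→180: 10 bp
  180→184: 4 bp
  184→194: 10 bp
  194→207: 13 bp
  207→212: 5 bp
  212→215: 3 bp
  215→218: 3 bp
  218→1 (wrap): 256-218+1 = 39 bp

[3,3,4,4,5,5,5,6,6,7,7,8,8,8,9,9,10,10,10,10,11,12,13,14,14,16,39]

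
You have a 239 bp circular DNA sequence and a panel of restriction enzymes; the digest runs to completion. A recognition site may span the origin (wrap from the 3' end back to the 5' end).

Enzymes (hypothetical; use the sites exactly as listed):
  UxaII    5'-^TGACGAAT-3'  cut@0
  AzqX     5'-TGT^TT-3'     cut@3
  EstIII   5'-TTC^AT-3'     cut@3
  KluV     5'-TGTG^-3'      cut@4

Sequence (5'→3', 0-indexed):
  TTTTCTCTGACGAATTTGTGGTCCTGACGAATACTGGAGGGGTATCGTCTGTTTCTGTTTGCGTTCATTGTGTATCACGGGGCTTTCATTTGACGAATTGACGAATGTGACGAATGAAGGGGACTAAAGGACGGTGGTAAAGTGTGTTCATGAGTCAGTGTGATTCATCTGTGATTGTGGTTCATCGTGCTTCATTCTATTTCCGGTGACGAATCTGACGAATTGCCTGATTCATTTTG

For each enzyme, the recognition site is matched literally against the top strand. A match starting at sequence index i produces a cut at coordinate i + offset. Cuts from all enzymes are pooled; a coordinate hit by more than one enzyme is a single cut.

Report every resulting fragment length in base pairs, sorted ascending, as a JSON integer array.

[2,3,3,4,4,4,6,6,6,6,7,7,8,8,9,9,10,13,13,13,15,18,28,37]

Scan for sites:
  UxaII TGACGAAT/0: at [7, 24, 90, 98, 107, 206, 215] ⇒ [7, 24, 90, 98, 107, 206, 215]
  AzqX TGTTT/3: at [49, 55, 237] ⇒ [1, 52, 58]
  EstIII TTCAT/3: at [63, 84, 146, 163, 180, 190, 230] ⇒ [66, 87, 149, 166, 183, 193, 233]
  KluV TGTG/4: at [16, 68, 105, 142, 158, 169, 175] ⇒ [20, 72, 109, 146, 162, 173, 179]

Pooled cuts: [1, 7, 20, 24, 52, 58, 66, 72, 87, 90, 98, 107, 109, 146, 149, 162, 166, 173, 179, 183, 193, 206, 215, 233]

Fragment lengths:
  1→7: 6 bp
  7→20: 13 bp
  20→24: 4 bp
  24→52: 28 bp
  52→58: 6 bp
  58→66: 8 bp
  66→72: 6 bp
  72→87: 15 bp
  87→90: 3 bp
  90→98: 8 bp
  98→107: 9 bp
  107→109: 2 bp
  109→146: 37 bp
  146→149: 3 bp
  149→162: 13 bp
  162→166: 4 bp
  166→173: 7 bp
  173→179: 6 bp
  179→183: 4 bp
  183→193: 10 bp
  193→206: 13 bp
  206→215: 9 bp
  215→233: 18 bp
  233→1 (wrap): 239-233+1 = 7 bp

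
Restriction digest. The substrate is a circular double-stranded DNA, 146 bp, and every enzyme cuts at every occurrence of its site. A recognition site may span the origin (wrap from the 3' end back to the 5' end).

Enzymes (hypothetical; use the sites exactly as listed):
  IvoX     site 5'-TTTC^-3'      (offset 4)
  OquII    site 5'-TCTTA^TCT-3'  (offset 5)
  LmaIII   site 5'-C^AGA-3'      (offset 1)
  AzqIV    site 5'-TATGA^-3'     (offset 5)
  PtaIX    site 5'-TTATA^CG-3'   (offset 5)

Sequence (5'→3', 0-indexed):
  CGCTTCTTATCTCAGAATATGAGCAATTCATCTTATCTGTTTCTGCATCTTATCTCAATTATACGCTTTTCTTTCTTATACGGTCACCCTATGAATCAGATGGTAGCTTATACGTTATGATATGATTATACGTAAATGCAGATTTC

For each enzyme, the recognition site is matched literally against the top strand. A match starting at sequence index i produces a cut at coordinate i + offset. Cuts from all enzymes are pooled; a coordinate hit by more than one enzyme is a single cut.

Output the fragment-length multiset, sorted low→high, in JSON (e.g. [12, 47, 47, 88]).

Site scan:
  IvoX (TTTC, off=4): starts [39, 67, 71, 142] → cuts [0, 43, 71, 75]
  OquII (TCTTATCT, off=5): starts [4, 30, 47] → cuts [9, 35, 52]
  LmaIII (CAGA, off=1): starts [12, 96, 138] → cuts [13, 97, 139]
  AzqIV (TATGA, off=5): starts [17, 89, 115, 120] → cuts [22, 94, 120, 125]
  PtaIX (TTATACG, off=5): starts [58, 75, 107, 125] → cuts [63, 80, 112, 130]

All cut coordinates (distinct, sorted): [0, 9, 13, 22, 35, 43, 52, 63, 71, 75, 80, 94, 97, 112, 120, 125, 130, 139]

Fragment lengths:
  0→9: 9 bp
  9→13: 4 bp
  13→22: 9 bp
  22→35: 13 bp
  35→43: 8 bp
  43→52: 9 bp
  52→63: 11 bp
  63→71: 8 bp
  71→75: 4 bp
  75→80: 5 bp
  80→94: 14 bp
  94→97: 3 bp
  97→112: 15 bp
  112→120: 8 bp
  120→125: 5 bp
  125→130: 5 bp
  130→139: 9 bp
  139→0 (wrap): 146-139+0 = 7 bp

[3,4,4,5,5,5,7,8,8,8,9,9,9,9,11,13,14,15]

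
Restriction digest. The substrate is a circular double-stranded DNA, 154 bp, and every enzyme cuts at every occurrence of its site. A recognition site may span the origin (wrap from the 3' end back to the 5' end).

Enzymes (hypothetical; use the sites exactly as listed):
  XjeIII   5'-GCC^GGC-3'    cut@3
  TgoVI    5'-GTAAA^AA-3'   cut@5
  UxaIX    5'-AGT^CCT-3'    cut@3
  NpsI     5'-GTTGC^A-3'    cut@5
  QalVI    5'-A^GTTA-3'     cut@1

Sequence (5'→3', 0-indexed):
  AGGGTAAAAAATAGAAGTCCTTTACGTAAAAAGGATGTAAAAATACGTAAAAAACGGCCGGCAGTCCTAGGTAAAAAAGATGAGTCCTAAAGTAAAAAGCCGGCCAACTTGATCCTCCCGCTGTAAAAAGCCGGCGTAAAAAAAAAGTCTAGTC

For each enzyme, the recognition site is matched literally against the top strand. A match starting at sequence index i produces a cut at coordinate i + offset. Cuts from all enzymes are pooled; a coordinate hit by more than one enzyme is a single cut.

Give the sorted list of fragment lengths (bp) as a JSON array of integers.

Scan for sites:
  XjeIII GCCGGC/3: at [56, 98, 129] ⇒ [59, 101, 132]
  TgoVI GTAAAAA/5: at [3, 25, 36, 46, 70, 91, 122, 135] ⇒ [8, 30, 41, 51, 75, 96, 127, 140]
  UxaIX AGTCCT/3: at [15, 62, 82] ⇒ [18, 65, 85]
  NpsI (GTTGCA, off=5): no sites
  QalVI (AGTTA, off=1): no sites

Pooled cuts: [8, 18, 30, 41, 51, 59, 65, 75, 85, 96, 101, 127, 132, 140]

Fragment lengths:
  8→18: 10 bp
  18→30: 12 bp
  30→41: 11 bp
  41→51: 10 bp
  51→59: 8 bp
  59→65: 6 bp
  65→75: 10 bp
  75→85: 10 bp
  85→96: 11 bp
  96→101: 5 bp
  101→127: 26 bp
  127→132: 5 bp
  132→140: 8 bp
  140→8 (wrap): 154-140+8 = 22 bp

[5,5,6,8,8,10,10,10,10,11,11,12,22,26]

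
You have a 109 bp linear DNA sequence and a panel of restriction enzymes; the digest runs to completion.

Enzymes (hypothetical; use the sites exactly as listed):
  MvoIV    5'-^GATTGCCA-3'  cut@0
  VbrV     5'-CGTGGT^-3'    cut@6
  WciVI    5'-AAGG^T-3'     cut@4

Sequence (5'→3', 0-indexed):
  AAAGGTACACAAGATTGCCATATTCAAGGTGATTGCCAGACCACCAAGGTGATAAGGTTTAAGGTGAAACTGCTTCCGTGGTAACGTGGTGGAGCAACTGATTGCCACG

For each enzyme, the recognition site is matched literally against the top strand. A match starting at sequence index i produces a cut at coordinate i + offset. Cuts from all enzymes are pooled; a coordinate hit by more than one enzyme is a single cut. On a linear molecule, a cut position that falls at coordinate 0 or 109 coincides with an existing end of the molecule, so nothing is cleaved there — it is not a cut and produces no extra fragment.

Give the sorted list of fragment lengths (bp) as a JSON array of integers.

Scan for sites:
  MvoIV (GATTGCCA, off=0): starts [12, 30, 99] → cuts [12, 30, 99]
  VbrV (CGTGGT, off=6): starts [76, 84] → cuts [82, 90]
  WciVI (AAGGT, off=4): starts [1, 25, 45, 53, 60] → cuts [5, 29, 49, 57, 64]

All cut coordinates (distinct, sorted): [5, 12, 29, 30, 49, 57, 64, 82, 90, 99]

Fragments:
  [0,5): 5 bp
  [5,12): 7 bp
  [12,29): 17 bp
  [29,30): 1 bp
  [30,49): 19 bp
  [49,57): 8 bp
  [57,64): 7 bp
  [64,82): 18 bp
  [82,90): 8 bp
  [90,99): 9 bp
  [99,109): 10 bp

[1,5,7,7,8,8,9,10,17,18,19]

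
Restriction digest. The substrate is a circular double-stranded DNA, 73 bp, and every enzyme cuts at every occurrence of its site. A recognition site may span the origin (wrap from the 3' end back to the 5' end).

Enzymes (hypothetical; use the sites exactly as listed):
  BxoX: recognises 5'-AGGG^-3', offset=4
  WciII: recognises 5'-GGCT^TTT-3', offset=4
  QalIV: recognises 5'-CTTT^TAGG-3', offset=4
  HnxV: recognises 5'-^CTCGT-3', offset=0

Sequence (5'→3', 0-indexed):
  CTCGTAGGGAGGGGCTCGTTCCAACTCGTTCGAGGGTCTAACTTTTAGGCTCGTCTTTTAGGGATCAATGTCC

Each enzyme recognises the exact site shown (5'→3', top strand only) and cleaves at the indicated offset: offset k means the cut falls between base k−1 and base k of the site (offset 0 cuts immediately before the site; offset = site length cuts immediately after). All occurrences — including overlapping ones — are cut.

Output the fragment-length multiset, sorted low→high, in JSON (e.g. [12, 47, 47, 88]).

[1,4,4,5,9,9,9,10,10,12]

Site scan:
  BxoX AGGG/4: at [5, 9, 32, 59] ⇒ [9, 13, 36, 63]
  WciII (GGCTTTT, off=4): no sites
  QalIV CTTTTAGG/4: at [41, 54] ⇒ [45, 58]
  HnxV CTCGT/0: at [0, 14, 24, 49] ⇒ [0, 14, 24, 49]

Pooled cuts: [0, 9, 13, 14, 24, 36, 45, 49, 58, 63]

Fragments:
  0→9: 9 bp
  9→13: 4 bp
  13→14: 1 bp
  14→24: 10 bp
  24→36: 12 bp
  36→45: 9 bp
  45→49: 4 bp
  49→58: 9 bp
  58→63: 5 bp
  63→0 (wrap): 73-63+0 = 10 bp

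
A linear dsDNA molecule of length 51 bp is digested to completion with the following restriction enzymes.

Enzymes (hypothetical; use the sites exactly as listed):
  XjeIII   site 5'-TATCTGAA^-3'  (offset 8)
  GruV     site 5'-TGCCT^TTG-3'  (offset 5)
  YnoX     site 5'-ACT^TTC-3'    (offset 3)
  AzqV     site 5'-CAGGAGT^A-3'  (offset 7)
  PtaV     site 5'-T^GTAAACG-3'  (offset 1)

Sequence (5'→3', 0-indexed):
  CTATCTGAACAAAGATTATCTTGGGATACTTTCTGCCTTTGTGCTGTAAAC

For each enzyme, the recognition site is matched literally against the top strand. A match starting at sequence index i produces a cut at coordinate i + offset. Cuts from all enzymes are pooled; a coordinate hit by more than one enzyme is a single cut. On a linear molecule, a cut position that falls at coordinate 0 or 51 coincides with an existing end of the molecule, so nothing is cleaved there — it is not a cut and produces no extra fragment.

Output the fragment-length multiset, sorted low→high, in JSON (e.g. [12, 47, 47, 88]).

Scan for sites:
  XjeIII (TATCTGAA, off=8): starts [1] → cuts [9]
  GruV (TGCCTTTG, off=5): starts [33] → cuts [38]
  YnoX (ACTTTC, off=3): starts [27] → cuts [30]
  AzqV (CAGGAGTA, off=7): no sites
  PtaV (TGTAAACG, off=1): no sites

Pooled cuts: [9, 30, 38]

Fragment lengths:
  [0,9): 9 bp
  [9,30): 21 bp
  [30,38): 8 bp
  [38,51): 13 bp

[8,9,13,21]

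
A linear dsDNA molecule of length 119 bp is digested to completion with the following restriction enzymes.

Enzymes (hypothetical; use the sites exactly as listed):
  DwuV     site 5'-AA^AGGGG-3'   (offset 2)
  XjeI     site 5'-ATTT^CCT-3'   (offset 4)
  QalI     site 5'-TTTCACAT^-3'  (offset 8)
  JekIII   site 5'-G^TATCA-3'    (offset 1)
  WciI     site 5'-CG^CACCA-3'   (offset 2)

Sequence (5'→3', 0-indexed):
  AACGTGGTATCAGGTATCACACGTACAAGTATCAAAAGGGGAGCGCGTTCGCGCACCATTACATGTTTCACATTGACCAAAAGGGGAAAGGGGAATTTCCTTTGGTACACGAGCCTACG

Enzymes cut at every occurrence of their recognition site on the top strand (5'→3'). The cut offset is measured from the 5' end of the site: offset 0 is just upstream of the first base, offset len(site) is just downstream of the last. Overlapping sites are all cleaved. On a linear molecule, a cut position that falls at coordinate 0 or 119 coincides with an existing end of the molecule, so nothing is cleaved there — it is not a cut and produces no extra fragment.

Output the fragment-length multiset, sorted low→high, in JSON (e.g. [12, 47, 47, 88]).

[7,7,7,7,8,10,15,17,20,21]

Scan for sites:
  DwuV (AAAGGGG, off=2): starts [34, 79, 86] → cuts [36, 81, 88]
  XjeI (ATTTCCT, off=4): starts [94] → cuts [98]
  QalI (TTTCACAT, off=8): starts [65] → cuts [73]
  JekIII (GTATCA, off=1): starts [6, 13, 28] → cuts [7, 14, 29]
  WciI (CGCACCA, off=2): starts [51] → cuts [53]

Pooled cuts: [7, 14, 29, 36, 53, 73, 81, 88, 98]

Fragment lengths:
  [0,7): 7 bp
  [7,14): 7 bp
  [14,29): 15 bp
  [29,36): 7 bp
  [36,53): 17 bp
  [53,73): 20 bp
  [73,81): 8 bp
  [81,88): 7 bp
  [88,98): 10 bp
  [98,119): 21 bp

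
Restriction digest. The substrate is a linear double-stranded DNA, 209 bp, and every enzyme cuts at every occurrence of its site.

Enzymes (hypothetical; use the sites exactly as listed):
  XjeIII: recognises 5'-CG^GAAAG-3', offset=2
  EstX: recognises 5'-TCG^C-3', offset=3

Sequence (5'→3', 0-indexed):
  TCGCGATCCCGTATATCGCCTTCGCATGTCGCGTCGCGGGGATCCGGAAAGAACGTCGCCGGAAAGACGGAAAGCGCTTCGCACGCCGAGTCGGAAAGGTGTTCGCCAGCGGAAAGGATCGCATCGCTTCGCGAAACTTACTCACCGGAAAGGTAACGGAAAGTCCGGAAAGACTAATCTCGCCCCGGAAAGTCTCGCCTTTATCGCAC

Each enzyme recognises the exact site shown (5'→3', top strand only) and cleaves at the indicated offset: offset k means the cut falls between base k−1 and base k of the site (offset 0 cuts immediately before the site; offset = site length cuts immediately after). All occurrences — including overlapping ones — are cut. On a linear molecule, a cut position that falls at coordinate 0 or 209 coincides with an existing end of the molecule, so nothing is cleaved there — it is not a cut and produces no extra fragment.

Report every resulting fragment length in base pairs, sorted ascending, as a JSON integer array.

Site scan:
  XjeIII (CGGAAAG, off=2): starts [44, 59, 67, 91, 109, 145, 156, 165, 185] → cuts [46, 61, 69, 93, 111, 147, 158, 167, 187]
  EstX (TCGC, off=3): starts [0, 15, 21, 28, 33, 55, 78, 102, 118, 123, 128, 179, 194, 203] → cuts [3, 18, 24, 31, 36, 58, 81, 105, 121, 126, 131, 182, 197, 206]

All cut coordinates (distinct, sorted): [3, 18, 24, 31, 36, 46, 58, 61, 69, 81, 93, 105, 111, 121, 126, 131, 147, 158, 167, 182, 187, 197, 206]

Fragment lengths:
  [0,3): 3 bp
  [3,18): 15 bp
  [18,24): 6 bp
  [24,31): 7 bp
  [31,36): 5 bp
  [36,46): 10 bp
  [46,58): 12 bp
  [58,61): 3 bp
  [61,69): 8 bp
  [69,81): 12 bp
  [81,93): 12 bp
  [93,105): 12 bp
  [105,111): 6 bp
  [111,121): 10 bp
  [121,126): 5 bp
  [126,131): 5 bp
  [131,147): 16 bp
  [147,158): 11 bp
  [158,167): 9 bp
  [167,182): 15 bp
  [182,187): 5 bp
  [187,197): 10 bp
  [197,206): 9 bp
  [206,209): 3 bp

[3,3,3,5,5,5,5,6,6,7,8,9,9,10,10,10,11,12,12,12,12,15,15,16]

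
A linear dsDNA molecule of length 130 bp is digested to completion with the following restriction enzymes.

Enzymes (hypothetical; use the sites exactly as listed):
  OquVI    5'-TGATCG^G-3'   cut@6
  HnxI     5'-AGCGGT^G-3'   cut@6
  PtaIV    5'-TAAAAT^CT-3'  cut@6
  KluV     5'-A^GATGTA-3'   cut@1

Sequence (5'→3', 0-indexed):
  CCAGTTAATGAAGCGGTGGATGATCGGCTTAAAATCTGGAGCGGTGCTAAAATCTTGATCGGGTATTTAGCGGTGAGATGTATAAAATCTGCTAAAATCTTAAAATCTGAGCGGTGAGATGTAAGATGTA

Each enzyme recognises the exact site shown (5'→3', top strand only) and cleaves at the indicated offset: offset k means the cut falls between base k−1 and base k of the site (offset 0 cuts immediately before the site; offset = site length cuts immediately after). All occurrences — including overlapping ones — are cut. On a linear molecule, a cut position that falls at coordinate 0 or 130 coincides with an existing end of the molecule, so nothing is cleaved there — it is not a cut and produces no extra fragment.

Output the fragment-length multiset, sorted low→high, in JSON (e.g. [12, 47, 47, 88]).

Scan for sites:
  OquVI (TGATCGG, off=6): starts [20, 55] → cuts [26, 61]
  HnxI (AGCGGTG, off=6): starts [11, 39, 68, 109] → cuts [17, 45, 74, 115]
  PtaIV (TAAAATCT, off=6): starts [29, 47, 82, 92, 100] → cuts [35, 53, 88, 98, 106]
  KluV (AGATGTA, off=1): starts [75, 116, 123] → cuts [76, 117, 124]

All cut coordinates (distinct, sorted): [17, 26, 35, 45, 53, 61, 74, 76, 88, 98, 106, 115, 117, 124]

Fragment lengths:
  [0,17): 17 bp
  [17,26): 9 bp
  [26,35): 9 bp
  [35,45): 10 bp
  [45,53): 8 bp
  [53,61): 8 bp
  [61,74): 13 bp
  [74,76): 2 bp
  [76,88): 12 bp
  [88,98): 10 bp
  [98,106): 8 bp
  [106,115): 9 bp
  [115,117): 2 bp
  [117,124): 7 bp
  [124,130): 6 bp

[2,2,6,7,8,8,8,9,9,9,10,10,12,13,17]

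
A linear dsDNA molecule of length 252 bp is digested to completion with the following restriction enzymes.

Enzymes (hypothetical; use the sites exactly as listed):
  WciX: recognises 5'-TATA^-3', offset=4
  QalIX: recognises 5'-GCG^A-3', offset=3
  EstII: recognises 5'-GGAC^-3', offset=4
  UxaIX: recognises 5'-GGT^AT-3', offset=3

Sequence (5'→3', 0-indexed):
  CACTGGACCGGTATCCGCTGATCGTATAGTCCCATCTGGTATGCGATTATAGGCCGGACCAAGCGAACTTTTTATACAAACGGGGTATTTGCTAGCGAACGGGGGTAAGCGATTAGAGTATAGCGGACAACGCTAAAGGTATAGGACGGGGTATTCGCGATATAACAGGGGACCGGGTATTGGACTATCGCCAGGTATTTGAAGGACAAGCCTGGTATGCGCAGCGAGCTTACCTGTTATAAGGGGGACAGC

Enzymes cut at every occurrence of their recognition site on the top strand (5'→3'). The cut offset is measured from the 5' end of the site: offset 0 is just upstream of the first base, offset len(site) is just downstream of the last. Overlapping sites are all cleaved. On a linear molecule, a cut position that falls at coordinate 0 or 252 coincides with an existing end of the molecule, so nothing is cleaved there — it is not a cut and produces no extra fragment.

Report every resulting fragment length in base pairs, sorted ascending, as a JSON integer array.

Scan for sites:
  WciX TATA/4: at [24, 47, 72, 118, 139, 160, 237] ⇒ [28, 51, 76, 122, 143, 164, 241]
  QalIX GCGA/3: at [42, 62, 94, 108, 156, 223] ⇒ [45, 65, 97, 111, 159, 226]
  EstII GGAC/4: at [4, 55, 124, 143, 169, 181, 203, 245] ⇒ [8, 59, 128, 147, 173, 185, 207, 249]
  UxaIX GGTAT/3: at [9, 37, 83, 137, 149, 175, 193, 213] ⇒ [12, 40, 86, 140, 152, 178, 196, 216]

Pooled cuts: [8, 12, 28, 40, 45, 51, 59, 65, 76, 86, 97, 111, 122, 128, 140, 143, 147, 152, 159, 164, 173, 178, 185, 196, 207, 216, 226, 241, 249]

Fragments:
  [0,8): 8 bp
  [8,12): 4 bp
  [12,28): 16 bp
  [28,40): 12 bp
  [40,45): 5 bp
  [45,51): 6 bp
  [51,59): 8 bp
  [59,65): 6 bp
  [65,76): 11 bp
  [76,86): 10 bp
  [86,97): 11 bp
  [97,111): 14 bp
  [111,122): 11 bp
  [122,128): 6 bp
  [128,140): 12 bp
  [140,143): 3 bp
  [143,147): 4 bp
  [147,152): 5 bp
  [152,159): 7 bp
  [159,164): 5 bp
  [164,173): 9 bp
  [173,178): 5 bp
  [178,185): 7 bp
  [185,196): 11 bp
  [196,207): 11 bp
  [207,216): 9 bp
  [216,226): 10 bp
  [226,241): 15 bp
  [241,249): 8 bp
  [249,252): 3 bp

[3,3,4,4,5,5,5,5,6,6,6,7,7,8,8,8,9,9,10,10,11,11,11,11,11,12,12,14,15,16]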